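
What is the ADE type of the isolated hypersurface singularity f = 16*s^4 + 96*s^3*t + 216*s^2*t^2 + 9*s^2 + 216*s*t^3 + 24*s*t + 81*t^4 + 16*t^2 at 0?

A_{3}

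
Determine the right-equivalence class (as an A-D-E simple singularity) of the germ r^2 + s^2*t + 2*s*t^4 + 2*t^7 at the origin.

D8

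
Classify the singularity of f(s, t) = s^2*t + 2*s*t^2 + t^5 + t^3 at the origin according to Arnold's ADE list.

D6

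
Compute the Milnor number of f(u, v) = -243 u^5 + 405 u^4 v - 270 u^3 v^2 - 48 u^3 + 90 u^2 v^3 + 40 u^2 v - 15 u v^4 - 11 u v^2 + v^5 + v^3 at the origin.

The Hessian of f at 0 has rank 0. Corank 2; j^3 = -(3*u - v)*(4*u - v)^2 has shape L^2 M (L != M), so D-series; mu = 6 gives D_6.

6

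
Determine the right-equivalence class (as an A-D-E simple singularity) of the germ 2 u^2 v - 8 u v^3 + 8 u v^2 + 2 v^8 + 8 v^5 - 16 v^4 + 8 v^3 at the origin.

The Hessian of f at 0 is [[0, 0], [0, 0]] with rank 0, so corank 2. A Groebner basis of the Jacobian ideal J(f) in C{u,v} is {u^4 - 12*u^3 - 56*u^2*v - 8*u^2 - 72*u*v^2 - 40*u*v - 48*v^2, u^3*v + 3*u^3 + 12*u^2*v + u^2 + 14*u*v^2 + 6*u*v + 8*v^2, -u^3/2 + u^2*v^2 - u^2*v, -u*v/2 + v^3 - v^2}; counting standard monomials gives mu = 9. Corank 2; j^3 = 2*v*(u + 2*v)^2 has shape L^2 M (L != M), so D-series; mu = 9 gives D_9.

D_9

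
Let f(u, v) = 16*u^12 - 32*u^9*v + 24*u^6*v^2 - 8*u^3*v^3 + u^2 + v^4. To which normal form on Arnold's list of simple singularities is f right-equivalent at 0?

A3

The Hessian of f at 0 has rank 1. Corank 1: A-series; mu = 3 gives A_3.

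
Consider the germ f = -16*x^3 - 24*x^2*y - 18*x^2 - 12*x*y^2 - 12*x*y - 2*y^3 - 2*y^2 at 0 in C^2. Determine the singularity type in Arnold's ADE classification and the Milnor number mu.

Type A2, Milnor number mu = 2.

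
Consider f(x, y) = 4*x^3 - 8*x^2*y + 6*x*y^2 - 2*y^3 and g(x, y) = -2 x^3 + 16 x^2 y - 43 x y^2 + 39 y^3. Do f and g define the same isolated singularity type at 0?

The Hessian of f at 0 has rank 0. Corank 2; j^3 = 2*(x - y)*(2*x^2 - 2*x*y + y^2) splits into three distinct lines over C (the quadratic factor has nonzero discriminant), so D_4. The Hessian of g at 0 has rank 0. Corank 2; j^3 = -(x - 3*y)*(2*x^2 - 10*x*y + 13*y^2) splits into three distinct lines over C (the quadratic factor has nonzero discriminant), so D_4. Both have type D_4, hence right-equivalent.

Yes.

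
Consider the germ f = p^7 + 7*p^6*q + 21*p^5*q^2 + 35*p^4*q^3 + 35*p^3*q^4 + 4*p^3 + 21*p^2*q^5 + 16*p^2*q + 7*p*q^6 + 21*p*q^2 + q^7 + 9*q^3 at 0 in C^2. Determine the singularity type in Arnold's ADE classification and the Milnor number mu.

The Hessian of f at 0 is [[0, 0], [0, 0]] with rank 0, so corank 2. A Groebner basis of the Jacobian ideal J(f) in C{p,q} is {128*p*q/7 + q^6 + 192*q^2/7, p*q^2 + 3*q^3/2, p^2 + 5*p*q/2 + 3*q^2/2}; counting standard monomials gives mu = 8. Corank 2; j^3 = (p + q)*(2*p + 3*q)^2 has shape L^2 M (L != M), so D-series; mu = 8 gives D_8.

Type D_{8}, Milnor number mu = 8.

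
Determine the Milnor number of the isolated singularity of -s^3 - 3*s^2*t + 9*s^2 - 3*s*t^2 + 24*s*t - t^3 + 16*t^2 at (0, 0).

The Hessian of f at 0 is [[18, 24], [24, 32]] with rank 1, so corank 1. A Groebner basis of the Jacobian ideal J(f) in C{s,t} is {t^2, s + 4*t/3}; counting standard monomials gives mu = 2. Corank 1: A-series; mu = 2 gives A_2.

2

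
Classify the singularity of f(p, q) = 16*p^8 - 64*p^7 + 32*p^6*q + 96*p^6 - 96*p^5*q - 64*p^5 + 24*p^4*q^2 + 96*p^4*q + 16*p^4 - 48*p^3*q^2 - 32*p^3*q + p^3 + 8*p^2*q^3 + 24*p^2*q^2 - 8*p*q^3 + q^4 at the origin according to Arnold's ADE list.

E_6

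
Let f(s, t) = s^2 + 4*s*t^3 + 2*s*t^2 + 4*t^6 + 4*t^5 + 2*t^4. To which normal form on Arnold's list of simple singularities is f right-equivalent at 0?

A_3

The Hessian of f at 0 has rank 1. Corank 1: A-series; mu = 3 gives A_3.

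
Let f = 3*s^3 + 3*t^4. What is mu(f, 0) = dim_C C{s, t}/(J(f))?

The Hessian of f at 0 is [[0, 0], [0, 0]] with rank 0, so corank 2. A Groebner basis of the Jacobian ideal J(f) in C{s,t} is {t^3, s^2}; counting standard monomials gives mu = 6. Corank 2; j^3 = 3*s^3 is a perfect cube, so E-series; the 4-jet and mu = 6 give E_6.

6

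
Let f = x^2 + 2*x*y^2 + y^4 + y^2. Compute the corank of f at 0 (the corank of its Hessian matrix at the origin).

The Hessian at 0 is [[2, 0], [0, 2]] of rank 2; hence corank 0.

0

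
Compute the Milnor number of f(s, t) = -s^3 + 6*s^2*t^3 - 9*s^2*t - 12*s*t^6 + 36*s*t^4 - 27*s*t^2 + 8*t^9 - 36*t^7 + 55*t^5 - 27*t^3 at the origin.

8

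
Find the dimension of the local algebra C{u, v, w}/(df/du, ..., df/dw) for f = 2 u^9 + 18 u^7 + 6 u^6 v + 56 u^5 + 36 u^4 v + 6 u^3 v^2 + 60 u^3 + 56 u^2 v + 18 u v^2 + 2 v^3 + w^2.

4

The Hessian of f at 0 is [[0, 0, 0], [0, 0, 0], [0, 0, 2]] with rank 1, so corank 2. A Groebner basis of the Jacobian ideal J(f) in C{u,v,w} is {v^3, u^2 - 3*v^2/26, u*v + 9*v^2/26, w}; counting standard monomials gives mu = 4. Corank 2; j^3 = 2*(3*u + v)*(10*u^2 + 6*u*v + v^2) splits into three distinct lines over C (the quadratic factor has nonzero discriminant), so D_4.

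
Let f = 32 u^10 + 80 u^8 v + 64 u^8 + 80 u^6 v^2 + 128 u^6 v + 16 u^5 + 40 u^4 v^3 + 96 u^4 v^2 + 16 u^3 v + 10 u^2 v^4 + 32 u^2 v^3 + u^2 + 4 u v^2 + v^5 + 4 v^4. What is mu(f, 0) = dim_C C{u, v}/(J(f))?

4

The Hessian of f at 0 is [[2, 0], [0, 0]] with rank 1, so corank 1. A Groebner basis of the Jacobian ideal J(f) in C{u,v} is {u^2, u/2 + v^2}; counting standard monomials gives mu = 4. Corank 1: A-series; mu = 4 gives A_4.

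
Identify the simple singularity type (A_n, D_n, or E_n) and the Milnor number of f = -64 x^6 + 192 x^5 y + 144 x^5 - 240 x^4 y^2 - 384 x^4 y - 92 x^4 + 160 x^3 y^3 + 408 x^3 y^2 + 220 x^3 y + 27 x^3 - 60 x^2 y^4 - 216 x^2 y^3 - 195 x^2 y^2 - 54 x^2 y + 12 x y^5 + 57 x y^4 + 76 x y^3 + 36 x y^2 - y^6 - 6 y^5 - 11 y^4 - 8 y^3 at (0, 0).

Type E6, Milnor number mu = 6.

The Hessian of f at 0 has rank 0. Corank 2; j^3 = (3*x - 2*y)^3 is a perfect cube, so E-series; the 4-jet and mu = 6 give E_6.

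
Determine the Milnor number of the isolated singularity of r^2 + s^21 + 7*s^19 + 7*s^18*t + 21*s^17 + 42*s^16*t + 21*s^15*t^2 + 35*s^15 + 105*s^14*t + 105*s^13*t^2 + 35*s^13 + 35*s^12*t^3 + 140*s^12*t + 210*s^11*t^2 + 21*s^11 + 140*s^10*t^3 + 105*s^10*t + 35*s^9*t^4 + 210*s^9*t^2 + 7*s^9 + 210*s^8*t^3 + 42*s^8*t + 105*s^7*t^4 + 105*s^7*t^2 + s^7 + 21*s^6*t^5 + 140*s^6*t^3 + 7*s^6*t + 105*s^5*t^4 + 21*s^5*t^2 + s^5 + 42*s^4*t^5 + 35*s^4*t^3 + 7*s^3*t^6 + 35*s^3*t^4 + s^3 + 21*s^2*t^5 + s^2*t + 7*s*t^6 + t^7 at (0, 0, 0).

8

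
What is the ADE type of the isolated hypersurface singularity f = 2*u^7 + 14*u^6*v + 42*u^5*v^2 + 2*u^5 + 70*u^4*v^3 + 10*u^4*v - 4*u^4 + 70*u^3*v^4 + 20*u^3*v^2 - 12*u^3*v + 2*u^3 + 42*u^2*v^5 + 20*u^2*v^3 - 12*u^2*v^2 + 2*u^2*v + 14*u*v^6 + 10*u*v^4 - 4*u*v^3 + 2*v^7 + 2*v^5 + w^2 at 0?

The Hessian of f at 0 is [[0, 0, 0], [0, 0, 0], [0, 0, 2]] with rank 1, so corank 2. A Groebner basis of the Jacobian ideal J(f) in C{u,v,w} is {-9*u^2/20 + u*v^3 + 13*u*v^2/20 - u*v/10 + v^3/10, 17*u^2/20 - 49*u*v^2/20 + 3*u*v/10 + v^4 - 3*v^3/10, u^3 + u^2/20 + 3*u*v^2/20 - u*v/10 + v^3/10, u^2*v - 7*u^2/20 + 19*u*v^2/20 - 3*u*v/10 + 3*v^3/10, w}; counting standard monomials gives mu = 8. Corank 2; j^3 = 2*u^2*(u + v) has shape L^2 M (L != M), so D-series; mu = 8 gives D_8.

D_8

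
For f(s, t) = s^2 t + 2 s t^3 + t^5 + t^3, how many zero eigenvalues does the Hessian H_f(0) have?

The Hessian at 0 is [[0, 0], [0, 0]] of rank 0; hence corank 2.

2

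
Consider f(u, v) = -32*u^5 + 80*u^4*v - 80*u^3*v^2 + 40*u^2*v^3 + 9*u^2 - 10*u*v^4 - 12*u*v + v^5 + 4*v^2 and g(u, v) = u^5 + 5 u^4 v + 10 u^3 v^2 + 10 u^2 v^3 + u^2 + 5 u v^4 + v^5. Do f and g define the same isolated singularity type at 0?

The Hessian of f at 0 is [[18, -12], [-12, 8]] with rank 1, so corank 1. A Groebner basis of the Jacobian ideal J(f) in C{u,v} is {v^4, u - 2*v/3}; counting standard monomials gives mu = 4. Corank 1: A-series; mu = 4 gives A_4. The Hessian of g at 0 is [[2, 0], [0, 0]] with rank 1, so corank 1. A Groebner basis of the Jacobian ideal J(g) in C{u,v} is {v^4, u}; counting standard monomials gives mu = 4. Corank 1: A-series; mu = 4 gives A_4. Both have type A_4, hence right-equivalent.

Yes.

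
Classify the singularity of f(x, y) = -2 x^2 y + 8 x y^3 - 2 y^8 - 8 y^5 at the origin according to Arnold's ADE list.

D_{9}

The Hessian of f at 0 is [[0, 0], [0, 0]] with rank 0, so corank 2. A Groebner basis of the Jacobian ideal J(f) in C{x,y} is {x^4, x^3*y + x^2 - 2*x*y^2, -x^3/2 + x^2*y^2, -x*y/2 + y^3}; counting standard monomials gives mu = 9. Corank 2; j^3 = -2*x^2*y has shape L^2 M (L != M), so D-series; mu = 9 gives D_9.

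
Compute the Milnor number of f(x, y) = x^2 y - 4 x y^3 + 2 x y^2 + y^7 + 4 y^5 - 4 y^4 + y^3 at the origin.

8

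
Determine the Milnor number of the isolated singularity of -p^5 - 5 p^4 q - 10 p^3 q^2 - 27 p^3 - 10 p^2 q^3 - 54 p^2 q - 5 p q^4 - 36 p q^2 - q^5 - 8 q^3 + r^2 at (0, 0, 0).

The Hessian of f at 0 is [[0, 0, 0], [0, 0, 0], [0, 0, 2]] with rank 1, so corank 2. A Groebner basis of the Jacobian ideal J(f) in C{p,q,r} is {q^5, p*q^3 + 3*q^4/4, p^2 + 4*p*q/3 + 4*q^2/9, r}; counting standard monomials gives mu = 8. Corank 2; j^3 = -(3*p + 2*q)^3 is a perfect cube, so E-series; the 5-jet and mu = 8 give E_8.

8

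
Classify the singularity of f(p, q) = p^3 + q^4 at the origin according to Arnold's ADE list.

The Hessian of f at 0 is [[0, 0], [0, 0]] with rank 0, so corank 2. A Groebner basis of the Jacobian ideal J(f) in C{p,q} is {q^3, p^2}; counting standard monomials gives mu = 6. Corank 2; j^3 = p^3 is a perfect cube, so E-series; the 4-jet and mu = 6 give E_6.

E_{6}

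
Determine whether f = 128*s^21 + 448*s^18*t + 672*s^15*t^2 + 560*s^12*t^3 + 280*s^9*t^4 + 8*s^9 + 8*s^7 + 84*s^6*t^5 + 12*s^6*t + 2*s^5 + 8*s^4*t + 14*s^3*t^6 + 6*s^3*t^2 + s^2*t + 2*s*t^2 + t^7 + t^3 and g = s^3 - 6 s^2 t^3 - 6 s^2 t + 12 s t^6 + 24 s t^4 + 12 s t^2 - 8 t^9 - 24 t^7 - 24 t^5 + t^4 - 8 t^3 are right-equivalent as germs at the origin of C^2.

The Hessian of f at 0 has rank 0. Corank 2; j^3 = t*(s + t)^2 has shape L^2 M (L != M), so D-series; mu = 8 gives D_8. The Hessian of g at 0 has rank 0. Corank 2; j^3 = (s - 2*t)^3 is a perfect cube, so E-series; the 4-jet and mu = 6 give E_6. f is D_8 but g is E_6, hence not right-equivalent.

No.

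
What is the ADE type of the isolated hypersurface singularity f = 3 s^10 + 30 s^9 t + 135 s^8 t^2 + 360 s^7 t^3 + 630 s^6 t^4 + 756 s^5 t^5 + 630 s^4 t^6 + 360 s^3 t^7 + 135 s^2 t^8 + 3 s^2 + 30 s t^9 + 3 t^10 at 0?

A_9

The Hessian of f at 0 has rank 1. Corank 1: A-series; mu = 9 gives A_9.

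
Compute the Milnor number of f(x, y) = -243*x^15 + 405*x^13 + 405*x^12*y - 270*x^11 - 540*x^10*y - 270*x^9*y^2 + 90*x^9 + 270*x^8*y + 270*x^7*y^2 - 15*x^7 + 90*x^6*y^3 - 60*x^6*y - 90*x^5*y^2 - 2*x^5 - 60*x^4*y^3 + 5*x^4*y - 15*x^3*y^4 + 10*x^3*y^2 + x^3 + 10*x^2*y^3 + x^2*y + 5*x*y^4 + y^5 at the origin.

The Hessian of f at 0 is [[0, 0], [0, 0]] with rank 0, so corank 2. A Groebner basis of the Jacobian ideal J(f) in C{x,y} is {-x*y/5 + y^4, x*y^2, x^2 + x*y}; counting standard monomials gives mu = 6. Corank 2; j^3 = x^2*(x + y) has shape L^2 M (L != M), so D-series; mu = 6 gives D_6.

6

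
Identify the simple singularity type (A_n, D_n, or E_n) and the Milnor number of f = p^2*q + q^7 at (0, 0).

Type D_{8}, Milnor number mu = 8.

The Hessian of f at 0 has rank 0. Corank 2; j^3 = p^2*q has shape L^2 M (L != M), so D-series; mu = 8 gives D_8.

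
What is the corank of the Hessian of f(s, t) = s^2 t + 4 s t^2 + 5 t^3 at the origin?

2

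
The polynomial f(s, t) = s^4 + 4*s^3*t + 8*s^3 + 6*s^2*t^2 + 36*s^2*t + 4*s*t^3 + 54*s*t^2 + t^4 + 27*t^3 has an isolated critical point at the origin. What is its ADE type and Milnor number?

The Hessian of f at 0 has rank 0. Corank 2; j^3 = (2*s + 3*t)^3 is a perfect cube, so E-series; the 4-jet and mu = 6 give E_6.

Type E_{6}, Milnor number mu = 6.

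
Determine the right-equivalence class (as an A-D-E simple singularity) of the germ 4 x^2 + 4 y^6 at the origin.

A_{5}

The Hessian of f at 0 has rank 1. Corank 1: A-series; mu = 5 gives A_5.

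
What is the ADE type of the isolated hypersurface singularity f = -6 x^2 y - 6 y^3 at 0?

D4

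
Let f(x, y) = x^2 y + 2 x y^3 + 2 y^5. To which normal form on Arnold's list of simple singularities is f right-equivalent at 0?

D_{6}

The Hessian of f at 0 is [[0, 0], [0, 0]] with rank 0, so corank 2. A Groebner basis of the Jacobian ideal J(f) in C{x,y} is {x^3, x^2*y, -x^2/4 + x*y^2, x*y + y^3}; counting standard monomials gives mu = 6. Corank 2; j^3 = x^2*y has shape L^2 M (L != M), so D-series; mu = 6 gives D_6.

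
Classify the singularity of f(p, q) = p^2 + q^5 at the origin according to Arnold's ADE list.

A4

The Hessian of f at 0 has rank 1. Corank 1: A-series; mu = 4 gives A_4.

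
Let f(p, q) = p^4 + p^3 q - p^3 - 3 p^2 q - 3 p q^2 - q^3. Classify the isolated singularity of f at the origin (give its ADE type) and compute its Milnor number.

The Hessian of f at 0 has rank 0. Corank 2; j^3 = -(p + q)^3 is a perfect cube, so E-series; the 4-jet and mu = 7 give E_7.

Type E_7, Milnor number mu = 7.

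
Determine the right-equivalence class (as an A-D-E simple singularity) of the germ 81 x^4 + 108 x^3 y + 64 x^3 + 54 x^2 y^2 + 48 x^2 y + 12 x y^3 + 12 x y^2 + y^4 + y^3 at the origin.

E_6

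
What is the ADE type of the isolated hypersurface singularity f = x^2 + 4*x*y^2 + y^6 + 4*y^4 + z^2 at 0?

A_{5}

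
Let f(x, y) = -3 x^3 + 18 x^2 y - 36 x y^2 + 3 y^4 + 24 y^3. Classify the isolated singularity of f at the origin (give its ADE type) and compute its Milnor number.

The Hessian of f at 0 has rank 0. Corank 2; j^3 = -3*(x - 2*y)^3 is a perfect cube, so E-series; the 4-jet and mu = 6 give E_6.

Type E_{6}, Milnor number mu = 6.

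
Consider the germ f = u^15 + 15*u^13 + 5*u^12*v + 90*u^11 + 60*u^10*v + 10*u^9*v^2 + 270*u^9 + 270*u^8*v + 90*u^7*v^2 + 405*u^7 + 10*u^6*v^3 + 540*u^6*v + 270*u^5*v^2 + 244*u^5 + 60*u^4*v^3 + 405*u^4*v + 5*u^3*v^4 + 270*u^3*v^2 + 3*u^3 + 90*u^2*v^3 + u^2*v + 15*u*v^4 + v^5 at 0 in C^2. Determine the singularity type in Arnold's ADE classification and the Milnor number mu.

The Hessian of f at 0 is [[0, 0], [0, 0]] with rank 0, so corank 2. A Groebner basis of the Jacobian ideal J(f) in C{u,v} is {-u*v/15 + v^4, u*v^2, u^2 + u*v/3}; counting standard monomials gives mu = 6. Corank 2; j^3 = u^2*(3*u + v) has shape L^2 M (L != M), so D-series; mu = 6 gives D_6.

Type D_{6}, Milnor number mu = 6.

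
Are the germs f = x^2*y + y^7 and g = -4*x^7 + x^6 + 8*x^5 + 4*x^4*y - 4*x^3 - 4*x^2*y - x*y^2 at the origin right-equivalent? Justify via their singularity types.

No.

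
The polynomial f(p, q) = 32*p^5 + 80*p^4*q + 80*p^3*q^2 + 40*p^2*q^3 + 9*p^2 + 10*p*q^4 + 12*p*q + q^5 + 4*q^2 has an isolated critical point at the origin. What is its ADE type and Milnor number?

Type A_4, Milnor number mu = 4.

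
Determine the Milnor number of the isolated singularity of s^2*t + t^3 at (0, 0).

4

The Hessian of f at 0 has rank 0. Corank 2; j^3 = t*(s^2 + t^2) splits into three distinct lines over C (the quadratic factor has nonzero discriminant), so D_4.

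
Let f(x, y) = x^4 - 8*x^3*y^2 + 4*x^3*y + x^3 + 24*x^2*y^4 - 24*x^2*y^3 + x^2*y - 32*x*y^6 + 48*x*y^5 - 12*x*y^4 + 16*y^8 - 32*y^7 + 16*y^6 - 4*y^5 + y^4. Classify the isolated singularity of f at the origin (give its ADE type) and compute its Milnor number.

The Hessian of f at 0 is [[0, 0], [0, 0]] with rank 0, so corank 2. A Groebner basis of the Jacobian ideal J(f) in C{x,y} is {x*y^2, -x*y/6 + y^3, x^2 + 2*x*y/3}; counting standard monomials gives mu = 5. Corank 2; j^3 = x^2*(x + y) has shape L^2 M (L != M), so D-series; mu = 5 gives D_5.

Type D_{5}, Milnor number mu = 5.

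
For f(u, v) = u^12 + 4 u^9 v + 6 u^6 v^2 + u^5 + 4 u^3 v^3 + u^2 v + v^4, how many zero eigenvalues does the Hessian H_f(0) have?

The Hessian at 0 is [[0, 0], [0, 0]] of rank 0; hence corank 2.

2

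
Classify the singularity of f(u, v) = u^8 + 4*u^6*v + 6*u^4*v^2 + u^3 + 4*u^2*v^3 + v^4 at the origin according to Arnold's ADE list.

E_{6}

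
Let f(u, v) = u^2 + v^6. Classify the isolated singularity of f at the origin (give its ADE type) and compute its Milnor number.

Type A5, Milnor number mu = 5.

The Hessian of f at 0 has rank 1. Corank 1: A-series; mu = 5 gives A_5.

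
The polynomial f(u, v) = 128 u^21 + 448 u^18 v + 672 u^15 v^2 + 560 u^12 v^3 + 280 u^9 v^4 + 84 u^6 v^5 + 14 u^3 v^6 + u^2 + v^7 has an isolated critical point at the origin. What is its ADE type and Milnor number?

The Hessian of f at 0 has rank 1. Corank 1: A-series; mu = 6 gives A_6.

Type A_6, Milnor number mu = 6.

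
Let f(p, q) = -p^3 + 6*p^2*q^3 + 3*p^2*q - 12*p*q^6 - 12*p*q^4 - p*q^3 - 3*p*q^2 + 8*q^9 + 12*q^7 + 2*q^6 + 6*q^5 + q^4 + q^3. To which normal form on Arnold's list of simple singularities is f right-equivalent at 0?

E_7

The Hessian of f at 0 is [[0, 0], [0, 0]] with rank 0, so corank 2. A Groebner basis of the Jacobian ideal J(f) in C{p,q} is {p^3 - 3*p^2*q - 6*p^2 + 12*p*q - 6*q^2, 3*p^2 + p*q^2 - 6*p*q + 3*q^2, 3*p^2 - 6*p*q + q^3 + 3*q^2}; counting standard monomials gives mu = 7. Corank 2; j^3 = -(p - q)^3 is a perfect cube, so E-series; the 4-jet and mu = 7 give E_7.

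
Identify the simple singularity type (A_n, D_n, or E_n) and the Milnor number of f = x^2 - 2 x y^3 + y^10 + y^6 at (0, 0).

Type A9, Milnor number mu = 9.

The Hessian of f at 0 has rank 1. Corank 1: A-series; mu = 9 gives A_9.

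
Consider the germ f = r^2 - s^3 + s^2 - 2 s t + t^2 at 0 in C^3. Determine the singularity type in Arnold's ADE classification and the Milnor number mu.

The Hessian of f at 0 has rank 2. Corank 1: A-series; mu = 2 gives A_2.

Type A_{2}, Milnor number mu = 2.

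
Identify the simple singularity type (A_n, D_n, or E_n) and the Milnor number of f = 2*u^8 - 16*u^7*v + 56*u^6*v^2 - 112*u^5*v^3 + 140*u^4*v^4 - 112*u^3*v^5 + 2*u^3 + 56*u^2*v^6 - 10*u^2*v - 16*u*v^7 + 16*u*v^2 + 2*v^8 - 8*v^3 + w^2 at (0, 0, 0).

Type D_{9}, Milnor number mu = 9.

The Hessian of f at 0 has rank 1. Corank 2; j^3 = 2*(u - 2*v)^2*(u - v) has shape L^2 M (L != M), so D-series; mu = 9 gives D_9.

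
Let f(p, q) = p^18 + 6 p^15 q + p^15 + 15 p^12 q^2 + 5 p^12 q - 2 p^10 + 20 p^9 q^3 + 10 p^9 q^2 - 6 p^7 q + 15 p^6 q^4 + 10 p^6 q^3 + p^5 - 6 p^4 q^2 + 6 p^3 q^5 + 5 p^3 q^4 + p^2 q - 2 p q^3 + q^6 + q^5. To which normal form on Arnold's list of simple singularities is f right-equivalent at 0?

D7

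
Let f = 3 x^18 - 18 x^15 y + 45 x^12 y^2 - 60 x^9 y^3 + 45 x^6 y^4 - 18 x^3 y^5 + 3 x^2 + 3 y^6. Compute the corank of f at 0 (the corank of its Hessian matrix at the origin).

1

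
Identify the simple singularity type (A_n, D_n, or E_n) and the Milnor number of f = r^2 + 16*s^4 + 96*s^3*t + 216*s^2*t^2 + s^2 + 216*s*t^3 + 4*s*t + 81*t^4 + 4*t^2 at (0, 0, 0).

Type A_3, Milnor number mu = 3.

The Hessian of f at 0 is [[2, 4, 0], [4, 8, 0], [0, 0, 2]] with rank 2, so corank 1. A Groebner basis of the Jacobian ideal J(f) in C{s,t,r} is {t^3, s + 2*t, r}; counting standard monomials gives mu = 3. Corank 1: A-series; mu = 3 gives A_3.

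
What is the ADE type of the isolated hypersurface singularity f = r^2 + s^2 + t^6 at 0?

The Hessian of f at 0 has rank 2. Corank 1: A-series; mu = 5 gives A_5.

A_5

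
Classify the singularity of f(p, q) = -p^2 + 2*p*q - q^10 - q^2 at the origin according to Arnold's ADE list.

The Hessian of f at 0 has rank 1. Corank 1: A-series; mu = 9 gives A_9.

A_{9}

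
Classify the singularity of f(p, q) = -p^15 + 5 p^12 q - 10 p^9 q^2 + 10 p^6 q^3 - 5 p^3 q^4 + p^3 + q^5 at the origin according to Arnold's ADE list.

The Hessian of f at 0 is [[0, 0], [0, 0]] with rank 0, so corank 2. A Groebner basis of the Jacobian ideal J(f) in C{p,q} is {q^4, p^2}; counting standard monomials gives mu = 8. Corank 2; j^3 = p^3 is a perfect cube, so E-series; the 5-jet and mu = 8 give E_8.

E8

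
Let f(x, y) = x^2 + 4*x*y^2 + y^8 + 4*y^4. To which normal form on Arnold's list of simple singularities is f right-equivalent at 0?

The Hessian of f at 0 has rank 1. Corank 1: A-series; mu = 7 gives A_7.

A_{7}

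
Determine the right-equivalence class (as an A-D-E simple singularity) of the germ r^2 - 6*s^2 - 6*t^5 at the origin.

A_{4}

The Hessian of f at 0 is [[-12, 0, 0], [0, 0, 0], [0, 0, 2]] with rank 2, so corank 1. A Groebner basis of the Jacobian ideal J(f) in C{s,t,r} is {t^4, s, r}; counting standard monomials gives mu = 4. Corank 1: A-series; mu = 4 gives A_4.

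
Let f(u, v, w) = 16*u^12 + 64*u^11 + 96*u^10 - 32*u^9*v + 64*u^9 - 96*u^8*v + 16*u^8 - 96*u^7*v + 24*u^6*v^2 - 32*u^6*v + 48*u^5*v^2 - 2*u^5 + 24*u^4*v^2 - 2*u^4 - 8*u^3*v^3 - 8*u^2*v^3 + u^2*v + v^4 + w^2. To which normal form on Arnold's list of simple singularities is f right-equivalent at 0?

The Hessian of f at 0 has rank 1. Corank 2; j^3 = u^2*v has shape L^2 M (L != M), so D-series; mu = 5 gives D_5.

D5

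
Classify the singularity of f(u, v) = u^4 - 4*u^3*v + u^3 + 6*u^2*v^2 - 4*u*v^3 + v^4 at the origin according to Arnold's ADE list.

E_6

The Hessian of f at 0 is [[0, 0], [0, 0]] with rank 0, so corank 2. A Groebner basis of the Jacobian ideal J(f) in C{u,v} is {v^4, u*v^2 - v^3/3, u^2}; counting standard monomials gives mu = 6. Corank 2; j^3 = u^3 is a perfect cube, so E-series; the 4-jet and mu = 6 give E_6.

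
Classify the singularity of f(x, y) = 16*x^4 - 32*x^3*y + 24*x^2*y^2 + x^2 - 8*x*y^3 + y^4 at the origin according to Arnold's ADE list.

A_{3}

The Hessian of f at 0 is [[2, 0], [0, 0]] with rank 1, so corank 1. A Groebner basis of the Jacobian ideal J(f) in C{x,y} is {y^3, x}; counting standard monomials gives mu = 3. Corank 1: A-series; mu = 3 gives A_3.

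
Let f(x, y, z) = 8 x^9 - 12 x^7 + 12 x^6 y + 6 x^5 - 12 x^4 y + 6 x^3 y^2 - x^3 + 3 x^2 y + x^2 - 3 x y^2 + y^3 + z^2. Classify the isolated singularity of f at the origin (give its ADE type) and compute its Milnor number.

Type A_2, Milnor number mu = 2.

The Hessian of f at 0 has rank 2. Corank 1: A-series; mu = 2 gives A_2.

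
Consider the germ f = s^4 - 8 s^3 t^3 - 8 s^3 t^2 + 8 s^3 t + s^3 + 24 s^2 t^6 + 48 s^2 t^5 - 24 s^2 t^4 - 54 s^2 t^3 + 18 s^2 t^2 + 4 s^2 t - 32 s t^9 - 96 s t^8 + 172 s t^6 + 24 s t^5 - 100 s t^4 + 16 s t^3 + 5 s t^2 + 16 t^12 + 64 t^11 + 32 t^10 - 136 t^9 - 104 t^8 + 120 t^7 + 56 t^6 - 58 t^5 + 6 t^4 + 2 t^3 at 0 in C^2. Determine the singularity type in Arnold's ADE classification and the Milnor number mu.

Type D_5, Milnor number mu = 5.

The Hessian of f at 0 is [[0, 0], [0, 0]] with rank 0, so corank 2. A Groebner basis of the Jacobian ideal J(f) in C{s,t} is {s*t^2 + s*t/6 + t^2/6, -s*t/6 + t^3 - t^2/6, s^2 + 8*s*t/3 + 5*t^2/3}; counting standard monomials gives mu = 5. Corank 2; j^3 = (s + t)^2*(s + 2*t) has shape L^2 M (L != M), so D-series; mu = 5 gives D_5.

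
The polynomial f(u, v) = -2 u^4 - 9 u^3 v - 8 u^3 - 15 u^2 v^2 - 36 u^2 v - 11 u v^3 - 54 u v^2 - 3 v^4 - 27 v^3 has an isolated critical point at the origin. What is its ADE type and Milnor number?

The Hessian of f at 0 is [[0, 0], [0, 0]] with rank 0, so corank 2. A Groebner basis of the Jacobian ideal J(f) in C{u,v} is {768*u^2 + 2304*u*v + v^4 - 8*v^3 + 1728*v^2, u^3 + 180*u^2 + 540*u*v + 3*v^3/2 + 405*v^2, u^2*v - 88*u^2 - 264*u*v - 4*v^3/3 - 198*v^2, 32*u^2 + u*v^2 + 96*u*v + 7*v^3/6 + 72*v^2}; counting standard monomials gives mu = 7. Corank 2; j^3 = -(2*u + 3*v)^3 is a perfect cube, so E-series; the 4-jet and mu = 7 give E_7.

Type E_7, Milnor number mu = 7.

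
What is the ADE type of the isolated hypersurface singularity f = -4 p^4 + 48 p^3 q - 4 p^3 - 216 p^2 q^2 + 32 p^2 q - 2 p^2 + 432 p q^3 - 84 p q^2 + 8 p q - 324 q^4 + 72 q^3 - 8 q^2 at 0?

A_3

The Hessian of f at 0 has rank 1. Corank 1: A-series; mu = 3 gives A_3.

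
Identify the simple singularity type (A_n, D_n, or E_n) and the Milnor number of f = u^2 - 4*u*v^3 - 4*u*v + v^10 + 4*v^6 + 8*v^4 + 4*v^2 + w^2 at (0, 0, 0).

Type A_{9}, Milnor number mu = 9.

The Hessian of f at 0 has rank 2. Corank 1: A-series; mu = 9 gives A_9.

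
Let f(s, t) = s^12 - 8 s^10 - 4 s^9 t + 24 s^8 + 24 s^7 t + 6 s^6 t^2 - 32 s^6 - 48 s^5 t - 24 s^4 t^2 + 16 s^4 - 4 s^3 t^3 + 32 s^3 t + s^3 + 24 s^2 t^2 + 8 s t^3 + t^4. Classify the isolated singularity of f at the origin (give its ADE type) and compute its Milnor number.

Type E_6, Milnor number mu = 6.

The Hessian of f at 0 has rank 0. Corank 2; j^3 = s^3 is a perfect cube, so E-series; the 4-jet and mu = 6 give E_6.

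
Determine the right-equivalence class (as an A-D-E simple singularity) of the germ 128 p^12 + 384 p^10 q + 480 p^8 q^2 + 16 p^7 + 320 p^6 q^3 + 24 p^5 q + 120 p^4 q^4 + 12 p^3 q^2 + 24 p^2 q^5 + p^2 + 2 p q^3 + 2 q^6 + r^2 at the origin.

The Hessian of f at 0 is [[2, 0, 0], [0, 0, 0], [0, 0, 2]] with rank 2, so corank 1. A Groebner basis of the Jacobian ideal J(f) in C{p,q,r} is {p*q^2, p + q^3, p^2, r}; counting standard monomials gives mu = 5. Corank 1: A-series; mu = 5 gives A_5.

A5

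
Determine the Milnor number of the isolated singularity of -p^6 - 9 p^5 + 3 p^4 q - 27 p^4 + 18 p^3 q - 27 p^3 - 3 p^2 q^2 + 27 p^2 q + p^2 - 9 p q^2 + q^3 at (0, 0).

2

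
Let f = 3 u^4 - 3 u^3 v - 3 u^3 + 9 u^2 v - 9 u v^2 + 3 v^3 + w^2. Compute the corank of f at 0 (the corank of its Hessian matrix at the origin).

Hessian at 0 has rank 1.

2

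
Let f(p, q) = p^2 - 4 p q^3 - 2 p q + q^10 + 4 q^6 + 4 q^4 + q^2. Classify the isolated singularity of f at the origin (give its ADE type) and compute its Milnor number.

Type A_9, Milnor number mu = 9.

The Hessian of f at 0 has rank 1. Corank 1: A-series; mu = 9 gives A_9.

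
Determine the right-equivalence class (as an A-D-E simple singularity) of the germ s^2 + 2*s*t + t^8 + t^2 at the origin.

The Hessian of f at 0 has rank 1. Corank 1: A-series; mu = 7 gives A_7.

A_{7}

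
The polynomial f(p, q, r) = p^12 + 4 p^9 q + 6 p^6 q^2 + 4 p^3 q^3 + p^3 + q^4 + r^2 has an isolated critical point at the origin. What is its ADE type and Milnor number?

Type E_{6}, Milnor number mu = 6.

The Hessian of f at 0 is [[0, 0, 0], [0, 0, 0], [0, 0, 2]] with rank 1, so corank 2. A Groebner basis of the Jacobian ideal J(f) in C{p,q,r} is {q^3, p^2, r}; counting standard monomials gives mu = 6. Corank 2; j^3 = p^3 is a perfect cube, so E-series; the 4-jet and mu = 6 give E_6.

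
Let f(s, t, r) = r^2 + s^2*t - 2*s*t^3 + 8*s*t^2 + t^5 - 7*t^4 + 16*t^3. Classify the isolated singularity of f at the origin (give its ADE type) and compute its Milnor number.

The Hessian of f at 0 has rank 1. Corank 2; j^3 = t*(s + 4*t)^2 has shape L^2 M (L != M), so D-series; mu = 5 gives D_5.

Type D_5, Milnor number mu = 5.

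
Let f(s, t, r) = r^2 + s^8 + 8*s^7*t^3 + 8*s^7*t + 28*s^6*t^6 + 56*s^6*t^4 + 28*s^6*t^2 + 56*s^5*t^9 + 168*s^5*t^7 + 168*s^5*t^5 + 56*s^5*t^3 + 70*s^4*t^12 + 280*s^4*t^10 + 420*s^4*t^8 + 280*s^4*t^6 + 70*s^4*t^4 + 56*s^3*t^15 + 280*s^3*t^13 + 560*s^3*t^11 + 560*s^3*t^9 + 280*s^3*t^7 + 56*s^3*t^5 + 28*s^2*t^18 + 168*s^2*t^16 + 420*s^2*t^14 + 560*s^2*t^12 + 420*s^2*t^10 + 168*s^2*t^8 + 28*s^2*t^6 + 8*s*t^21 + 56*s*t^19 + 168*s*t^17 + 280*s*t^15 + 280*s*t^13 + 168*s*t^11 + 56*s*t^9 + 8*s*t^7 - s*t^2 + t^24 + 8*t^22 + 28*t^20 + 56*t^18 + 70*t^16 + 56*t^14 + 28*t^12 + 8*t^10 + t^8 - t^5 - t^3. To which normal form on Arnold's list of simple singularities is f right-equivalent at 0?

D_9

The Hessian of f at 0 has rank 1. Corank 2; j^3 = -t^2*(s + t) has shape L^2 M (L != M), so D-series; mu = 9 gives D_9.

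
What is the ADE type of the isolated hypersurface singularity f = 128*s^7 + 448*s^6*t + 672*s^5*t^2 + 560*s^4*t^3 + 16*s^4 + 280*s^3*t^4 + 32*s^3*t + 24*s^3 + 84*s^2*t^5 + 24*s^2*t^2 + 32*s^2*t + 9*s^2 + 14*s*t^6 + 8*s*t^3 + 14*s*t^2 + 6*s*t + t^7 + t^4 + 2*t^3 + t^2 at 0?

The Hessian of f at 0 has rank 1. Corank 1: A-series; mu = 6 gives A_6.

A6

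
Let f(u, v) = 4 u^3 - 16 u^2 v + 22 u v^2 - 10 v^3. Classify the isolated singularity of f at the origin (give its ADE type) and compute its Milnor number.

Type D_{4}, Milnor number mu = 4.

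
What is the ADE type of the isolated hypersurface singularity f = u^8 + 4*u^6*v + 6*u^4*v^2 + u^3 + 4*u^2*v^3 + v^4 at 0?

E_6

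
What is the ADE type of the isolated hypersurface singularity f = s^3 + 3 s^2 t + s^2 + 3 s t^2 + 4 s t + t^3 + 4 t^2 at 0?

The Hessian of f at 0 has rank 1. Corank 1: A-series; mu = 2 gives A_2.

A_2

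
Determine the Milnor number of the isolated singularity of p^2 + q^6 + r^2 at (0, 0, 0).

The Hessian of f at 0 is [[2, 0, 0], [0, 0, 0], [0, 0, 2]] with rank 2, so corank 1. A Groebner basis of the Jacobian ideal J(f) in C{p,q,r} is {q^5, p, r}; counting standard monomials gives mu = 5. Corank 1: A-series; mu = 5 gives A_5.

5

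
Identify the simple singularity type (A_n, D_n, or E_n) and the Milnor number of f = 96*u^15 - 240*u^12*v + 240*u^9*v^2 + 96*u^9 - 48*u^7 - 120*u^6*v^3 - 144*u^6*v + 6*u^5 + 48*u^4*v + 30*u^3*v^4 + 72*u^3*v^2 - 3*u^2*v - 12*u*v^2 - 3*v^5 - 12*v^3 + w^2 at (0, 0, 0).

Type D_{6}, Milnor number mu = 6.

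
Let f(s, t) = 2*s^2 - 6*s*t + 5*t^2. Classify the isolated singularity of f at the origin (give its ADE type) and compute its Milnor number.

Type A_1, Milnor number mu = 1.

The Hessian of f at 0 is [[4, -6], [-6, 10]] with rank 2, so corank 0. A Groebner basis of the Jacobian ideal J(f) in C{s,t} is {s, t}; counting standard monomials gives mu = 1. Corank 0: nondegenerate Morse point, so A_1.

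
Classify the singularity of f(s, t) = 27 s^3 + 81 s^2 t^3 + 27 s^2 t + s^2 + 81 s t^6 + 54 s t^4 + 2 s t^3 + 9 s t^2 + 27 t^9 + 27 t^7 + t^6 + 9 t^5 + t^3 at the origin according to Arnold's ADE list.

A2

The Hessian of f at 0 has rank 1. Corank 1: A-series; mu = 2 gives A_2.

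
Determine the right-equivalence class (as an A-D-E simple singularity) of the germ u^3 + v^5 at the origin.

E_{8}

The Hessian of f at 0 is [[0, 0], [0, 0]] with rank 0, so corank 2. A Groebner basis of the Jacobian ideal J(f) in C{u,v} is {v^4, u^2}; counting standard monomials gives mu = 8. Corank 2; j^3 = u^3 is a perfect cube, so E-series; the 5-jet and mu = 8 give E_8.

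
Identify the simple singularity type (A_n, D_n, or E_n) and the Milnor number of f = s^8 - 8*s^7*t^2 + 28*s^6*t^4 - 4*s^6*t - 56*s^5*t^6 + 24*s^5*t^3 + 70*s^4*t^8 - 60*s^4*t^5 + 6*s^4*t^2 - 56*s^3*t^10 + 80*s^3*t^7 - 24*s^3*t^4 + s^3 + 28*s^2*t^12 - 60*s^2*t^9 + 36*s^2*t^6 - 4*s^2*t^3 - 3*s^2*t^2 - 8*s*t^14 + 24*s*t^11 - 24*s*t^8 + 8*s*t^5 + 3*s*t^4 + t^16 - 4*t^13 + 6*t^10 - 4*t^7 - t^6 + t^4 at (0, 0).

Type E6, Milnor number mu = 6.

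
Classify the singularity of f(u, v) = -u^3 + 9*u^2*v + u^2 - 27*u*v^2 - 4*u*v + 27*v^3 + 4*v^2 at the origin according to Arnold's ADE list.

A_2

The Hessian of f at 0 has rank 1. Corank 1: A-series; mu = 2 gives A_2.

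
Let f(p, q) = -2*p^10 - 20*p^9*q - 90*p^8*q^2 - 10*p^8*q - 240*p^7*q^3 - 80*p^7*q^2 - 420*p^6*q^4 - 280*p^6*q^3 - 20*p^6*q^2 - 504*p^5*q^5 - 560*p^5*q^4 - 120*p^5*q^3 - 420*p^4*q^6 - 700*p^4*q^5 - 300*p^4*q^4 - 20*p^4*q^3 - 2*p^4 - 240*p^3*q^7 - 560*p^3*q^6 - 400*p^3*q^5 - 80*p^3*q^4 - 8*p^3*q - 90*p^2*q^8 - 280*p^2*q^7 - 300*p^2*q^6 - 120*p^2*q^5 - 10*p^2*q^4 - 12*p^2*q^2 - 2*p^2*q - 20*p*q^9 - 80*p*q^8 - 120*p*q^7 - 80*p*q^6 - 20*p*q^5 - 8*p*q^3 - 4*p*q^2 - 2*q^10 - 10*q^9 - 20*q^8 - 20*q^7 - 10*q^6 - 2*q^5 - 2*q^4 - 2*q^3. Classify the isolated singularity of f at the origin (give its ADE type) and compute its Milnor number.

The Hessian of f at 0 is [[0, 0], [0, 0]] with rank 0, so corank 2. A Groebner basis of the Jacobian ideal J(f) in C{p,q} is {p^2/5 + q^4 - q^2/5, p^3 + q^3, p*q + q^2}; counting standard monomials gives mu = 6. Corank 2; j^3 = -2*q*(p + q)^2 has shape L^2 M (L != M), so D-series; mu = 6 gives D_6.

Type D6, Milnor number mu = 6.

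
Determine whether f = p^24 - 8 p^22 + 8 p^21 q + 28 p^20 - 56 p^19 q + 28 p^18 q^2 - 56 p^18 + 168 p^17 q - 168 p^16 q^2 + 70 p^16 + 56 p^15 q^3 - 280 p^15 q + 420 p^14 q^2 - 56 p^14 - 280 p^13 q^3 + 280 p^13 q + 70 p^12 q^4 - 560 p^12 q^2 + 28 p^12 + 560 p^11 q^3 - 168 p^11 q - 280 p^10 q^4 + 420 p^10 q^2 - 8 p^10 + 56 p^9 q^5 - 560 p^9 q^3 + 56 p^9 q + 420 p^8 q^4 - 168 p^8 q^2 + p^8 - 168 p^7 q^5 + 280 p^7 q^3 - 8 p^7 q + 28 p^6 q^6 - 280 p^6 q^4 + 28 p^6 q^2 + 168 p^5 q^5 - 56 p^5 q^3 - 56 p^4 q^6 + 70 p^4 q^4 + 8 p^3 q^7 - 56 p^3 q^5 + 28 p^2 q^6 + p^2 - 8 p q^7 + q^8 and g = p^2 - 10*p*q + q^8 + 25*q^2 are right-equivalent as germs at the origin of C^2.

Yes.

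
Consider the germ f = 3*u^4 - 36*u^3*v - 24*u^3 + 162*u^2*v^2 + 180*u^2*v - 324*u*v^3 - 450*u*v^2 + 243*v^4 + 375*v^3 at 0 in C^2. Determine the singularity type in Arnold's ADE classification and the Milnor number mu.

Type E_6, Milnor number mu = 6.

The Hessian of f at 0 has rank 0. Corank 2; j^3 = -3*(2*u - 5*v)^3 is a perfect cube, so E-series; the 4-jet and mu = 6 give E_6.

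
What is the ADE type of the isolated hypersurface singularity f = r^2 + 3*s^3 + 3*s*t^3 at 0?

E_{7}

The Hessian of f at 0 has rank 1. Corank 2; j^3 = 3*s^3 is a perfect cube, so E-series; the 4-jet and mu = 7 give E_7.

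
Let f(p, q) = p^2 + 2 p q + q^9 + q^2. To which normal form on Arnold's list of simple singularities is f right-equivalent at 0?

A8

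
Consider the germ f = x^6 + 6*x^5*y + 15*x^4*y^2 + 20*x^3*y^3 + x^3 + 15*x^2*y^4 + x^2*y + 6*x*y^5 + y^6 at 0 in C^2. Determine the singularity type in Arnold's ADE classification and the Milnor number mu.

The Hessian of f at 0 is [[0, 0], [0, 0]] with rank 0, so corank 2. A Groebner basis of the Jacobian ideal J(f) in C{x,y} is {-x*y/6 + y^5, x*y^2, x^2 + x*y}; counting standard monomials gives mu = 7. Corank 2; j^3 = x^2*(x + y) has shape L^2 M (L != M), so D-series; mu = 7 gives D_7.

Type D_7, Milnor number mu = 7.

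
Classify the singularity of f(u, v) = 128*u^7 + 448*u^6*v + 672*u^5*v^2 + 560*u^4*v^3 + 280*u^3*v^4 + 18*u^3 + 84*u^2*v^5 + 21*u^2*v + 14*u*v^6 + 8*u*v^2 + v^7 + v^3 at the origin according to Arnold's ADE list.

D8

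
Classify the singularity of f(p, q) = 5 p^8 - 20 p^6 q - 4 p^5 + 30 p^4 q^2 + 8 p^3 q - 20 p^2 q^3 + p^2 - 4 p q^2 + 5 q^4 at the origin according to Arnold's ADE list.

A_{3}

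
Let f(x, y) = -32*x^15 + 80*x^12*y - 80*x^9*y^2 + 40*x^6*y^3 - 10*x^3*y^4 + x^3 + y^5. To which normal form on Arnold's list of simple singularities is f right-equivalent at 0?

The Hessian of f at 0 is [[0, 0], [0, 0]] with rank 0, so corank 2. A Groebner basis of the Jacobian ideal J(f) in C{x,y} is {y^4, x^2}; counting standard monomials gives mu = 8. Corank 2; j^3 = x^3 is a perfect cube, so E-series; the 5-jet and mu = 8 give E_8.

E_8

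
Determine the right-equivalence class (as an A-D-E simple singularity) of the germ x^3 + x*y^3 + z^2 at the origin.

The Hessian of f at 0 is [[0, 0, 0], [0, 0, 0], [0, 0, 2]] with rank 1, so corank 2. A Groebner basis of the Jacobian ideal J(f) in C{x,y,z} is {x^3, x*y^2, 3*x^2 + y^3, z}; counting standard monomials gives mu = 7. Corank 2; j^3 = x^3 is a perfect cube, so E-series; the 4-jet and mu = 7 give E_7.

E_{7}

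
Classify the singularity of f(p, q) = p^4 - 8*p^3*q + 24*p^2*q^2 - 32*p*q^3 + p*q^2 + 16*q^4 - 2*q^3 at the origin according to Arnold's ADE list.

The Hessian of f at 0 has rank 0. Corank 2; j^3 = q^2*(p - 2*q) has shape L^2 M (L != M), so D-series; mu = 5 gives D_5.

D_5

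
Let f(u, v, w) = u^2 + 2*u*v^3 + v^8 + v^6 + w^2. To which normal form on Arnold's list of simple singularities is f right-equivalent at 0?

A_{7}

The Hessian of f at 0 has rank 2. Corank 1: A-series; mu = 7 gives A_7.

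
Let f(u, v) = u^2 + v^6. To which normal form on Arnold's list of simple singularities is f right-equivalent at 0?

The Hessian of f at 0 has rank 1. Corank 1: A-series; mu = 5 gives A_5.

A5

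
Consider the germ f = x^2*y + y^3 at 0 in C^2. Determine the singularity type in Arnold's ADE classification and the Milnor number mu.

The Hessian of f at 0 has rank 0. Corank 2; j^3 = y*(x^2 + y^2) splits into three distinct lines over C (the quadratic factor has nonzero discriminant), so D_4.

Type D4, Milnor number mu = 4.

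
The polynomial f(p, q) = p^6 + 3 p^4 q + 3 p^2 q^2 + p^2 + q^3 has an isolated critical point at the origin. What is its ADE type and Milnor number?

The Hessian of f at 0 has rank 1. Corank 1: A-series; mu = 2 gives A_2.

Type A2, Milnor number mu = 2.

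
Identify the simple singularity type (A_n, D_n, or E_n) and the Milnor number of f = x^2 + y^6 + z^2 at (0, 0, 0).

The Hessian of f at 0 has rank 2. Corank 1: A-series; mu = 5 gives A_5.

Type A_5, Milnor number mu = 5.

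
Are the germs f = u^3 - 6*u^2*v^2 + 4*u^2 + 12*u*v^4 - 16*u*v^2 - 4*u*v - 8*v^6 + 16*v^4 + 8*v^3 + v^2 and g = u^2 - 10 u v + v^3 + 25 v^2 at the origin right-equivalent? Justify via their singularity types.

Yes.

The Hessian of f at 0 is [[8, -4], [-4, 2]] with rank 1, so corank 1. A Groebner basis of the Jacobian ideal J(f) in C{u,v} is {v^2, u - v/2}; counting standard monomials gives mu = 2. Corank 1: A-series; mu = 2 gives A_2. The Hessian of g at 0 is [[2, -10], [-10, 50]] with rank 1, so corank 1. A Groebner basis of the Jacobian ideal J(g) in C{u,v} is {v^2, u - 5*v}; counting standard monomials gives mu = 2. Corank 1: A-series; mu = 2 gives A_2. Both have type A_2, hence right-equivalent.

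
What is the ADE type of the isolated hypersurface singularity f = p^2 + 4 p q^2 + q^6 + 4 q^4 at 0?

A_{5}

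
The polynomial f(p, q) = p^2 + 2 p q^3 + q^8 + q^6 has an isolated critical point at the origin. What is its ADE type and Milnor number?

Type A7, Milnor number mu = 7.

The Hessian of f at 0 is [[2, 0], [0, 0]] with rank 1, so corank 1. A Groebner basis of the Jacobian ideal J(f) in C{p,q} is {p^3, p^2*q, p + q^3}; counting standard monomials gives mu = 7. Corank 1: A-series; mu = 7 gives A_7.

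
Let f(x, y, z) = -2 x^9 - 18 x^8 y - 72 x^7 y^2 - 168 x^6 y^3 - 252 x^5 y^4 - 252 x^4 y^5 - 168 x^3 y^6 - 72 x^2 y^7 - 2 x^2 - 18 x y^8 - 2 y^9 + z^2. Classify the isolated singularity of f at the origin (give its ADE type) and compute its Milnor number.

Type A_8, Milnor number mu = 8.

The Hessian of f at 0 has rank 2. Corank 1: A-series; mu = 8 gives A_8.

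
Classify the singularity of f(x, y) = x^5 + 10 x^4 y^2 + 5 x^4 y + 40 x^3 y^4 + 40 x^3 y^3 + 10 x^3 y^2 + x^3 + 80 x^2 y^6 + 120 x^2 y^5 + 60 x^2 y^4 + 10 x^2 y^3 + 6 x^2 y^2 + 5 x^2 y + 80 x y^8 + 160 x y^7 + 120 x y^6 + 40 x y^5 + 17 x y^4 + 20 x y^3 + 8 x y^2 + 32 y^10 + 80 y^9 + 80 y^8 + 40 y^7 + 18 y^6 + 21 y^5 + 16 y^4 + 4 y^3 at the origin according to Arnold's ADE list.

D6

The Hessian of f at 0 has rank 0. Corank 2; j^3 = (x + y)*(x + 2*y)^2 has shape L^2 M (L != M), so D-series; mu = 6 gives D_6.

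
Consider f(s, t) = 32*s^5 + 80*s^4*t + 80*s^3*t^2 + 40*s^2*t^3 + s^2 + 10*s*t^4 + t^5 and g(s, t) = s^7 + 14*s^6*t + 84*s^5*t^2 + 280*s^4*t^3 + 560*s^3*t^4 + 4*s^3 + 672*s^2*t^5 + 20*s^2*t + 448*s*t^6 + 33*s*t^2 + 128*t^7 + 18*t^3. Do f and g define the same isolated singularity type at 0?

No.

The Hessian of f at 0 has rank 1. Corank 1: A-series; mu = 4 gives A_4. The Hessian of g at 0 has rank 0. Corank 2; j^3 = (s + 2*t)*(2*s + 3*t)^2 has shape L^2 M (L != M), so D-series; mu = 8 gives D_8. f is A_4 but g is D_8, hence not right-equivalent.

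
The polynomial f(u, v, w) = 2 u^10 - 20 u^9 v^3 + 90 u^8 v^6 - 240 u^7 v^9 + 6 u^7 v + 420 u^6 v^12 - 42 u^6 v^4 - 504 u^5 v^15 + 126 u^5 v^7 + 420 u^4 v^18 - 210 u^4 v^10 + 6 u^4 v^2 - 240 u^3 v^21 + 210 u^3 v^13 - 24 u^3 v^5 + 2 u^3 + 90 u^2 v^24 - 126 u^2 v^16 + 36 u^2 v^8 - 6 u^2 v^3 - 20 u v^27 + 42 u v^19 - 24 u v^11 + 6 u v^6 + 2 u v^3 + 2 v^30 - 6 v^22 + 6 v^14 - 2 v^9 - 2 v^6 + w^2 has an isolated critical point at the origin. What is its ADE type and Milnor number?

Type E7, Milnor number mu = 7.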